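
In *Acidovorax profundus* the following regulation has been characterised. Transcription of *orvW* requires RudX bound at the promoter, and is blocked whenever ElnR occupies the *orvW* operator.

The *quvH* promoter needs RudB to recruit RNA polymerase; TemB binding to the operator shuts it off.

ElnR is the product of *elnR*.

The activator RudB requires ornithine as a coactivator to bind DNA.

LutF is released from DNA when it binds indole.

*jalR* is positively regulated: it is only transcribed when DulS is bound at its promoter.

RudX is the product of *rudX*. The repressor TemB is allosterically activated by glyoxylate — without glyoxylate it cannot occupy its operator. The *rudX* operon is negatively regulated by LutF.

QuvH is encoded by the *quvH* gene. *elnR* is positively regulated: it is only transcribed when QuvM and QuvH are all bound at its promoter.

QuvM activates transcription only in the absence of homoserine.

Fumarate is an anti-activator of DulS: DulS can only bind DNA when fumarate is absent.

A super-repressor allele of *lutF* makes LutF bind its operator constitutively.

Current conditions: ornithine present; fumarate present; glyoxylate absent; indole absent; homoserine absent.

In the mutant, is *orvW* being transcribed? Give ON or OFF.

OFF

Homoserine is absent, so QuvM is active.
Glyoxylate is absent, so TemB is inactive.
Ornithine is present, so RudB is active.
No repressor is bound and RudB is active, so *quvH* is transcribed.
So QuvH is produced and active.
No repressor is bound and QuvM and QuvH are active, so *elnR* is transcribed.
So ElnR is produced and active.
LutF is constitutively active in this strain.
With repressor LutF bound, *rudX* is not transcribed.
So RudX is not produced.
With repressor ElnR bound, *orvW* is not transcribed.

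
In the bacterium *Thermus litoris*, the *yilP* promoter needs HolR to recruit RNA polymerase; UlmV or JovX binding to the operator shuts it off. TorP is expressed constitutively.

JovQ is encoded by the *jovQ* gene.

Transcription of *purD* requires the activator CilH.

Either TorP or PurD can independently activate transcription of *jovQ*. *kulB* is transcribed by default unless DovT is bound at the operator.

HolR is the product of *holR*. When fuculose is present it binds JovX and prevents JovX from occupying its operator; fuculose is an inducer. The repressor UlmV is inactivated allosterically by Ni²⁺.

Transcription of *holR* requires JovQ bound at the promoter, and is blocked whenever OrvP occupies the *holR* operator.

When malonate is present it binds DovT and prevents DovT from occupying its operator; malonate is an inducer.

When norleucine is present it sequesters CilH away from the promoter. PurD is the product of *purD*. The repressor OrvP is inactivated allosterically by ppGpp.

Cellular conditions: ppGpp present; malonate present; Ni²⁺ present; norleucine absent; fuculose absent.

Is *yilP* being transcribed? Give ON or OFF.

Ni²⁺ is present, so UlmV is inactive.
Fuculose is absent, so JovX is active.
ppGpp is present, so OrvP is inactive.
TorP is produced constitutively and is active.
Norleucine is absent, so CilH is active.
No repressor is bound and CilH is active, so *purD* is transcribed.
So PurD is produced and active.
Activator TorP is present, so *jovQ* is transcribed.
So JovQ is produced and active.
No repressor is bound and JovQ is active, so *holR* is transcribed.
So HolR is produced and active.
With repressor JovX bound, *yilP* is not transcribed.

OFF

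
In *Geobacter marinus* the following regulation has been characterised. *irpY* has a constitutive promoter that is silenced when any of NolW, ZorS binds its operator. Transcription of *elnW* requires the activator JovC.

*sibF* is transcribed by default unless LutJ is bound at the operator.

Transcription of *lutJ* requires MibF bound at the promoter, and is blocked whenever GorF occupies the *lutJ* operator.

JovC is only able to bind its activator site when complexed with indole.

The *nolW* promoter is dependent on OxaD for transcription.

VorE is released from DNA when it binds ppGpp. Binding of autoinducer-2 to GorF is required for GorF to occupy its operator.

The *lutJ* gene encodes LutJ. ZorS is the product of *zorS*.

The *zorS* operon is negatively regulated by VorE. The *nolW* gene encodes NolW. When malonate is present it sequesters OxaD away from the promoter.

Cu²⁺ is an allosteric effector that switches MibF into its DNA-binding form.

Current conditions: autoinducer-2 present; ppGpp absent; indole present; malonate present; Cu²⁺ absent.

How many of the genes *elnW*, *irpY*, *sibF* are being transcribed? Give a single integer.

3

Indole is present, so JovC is active.
No repressor is bound and JovC is active, so *elnW* is transcribed.
→ *elnW* is ON.
Malonate is present, so OxaD is inactive.
Required activator OxaD is absent, so *nolW* is not transcribed.
So NolW is not produced.
ppGpp is absent, so VorE is active.
With repressor VorE bound, *zorS* is not transcribed.
So ZorS is not produced.
With no repressor bound, *irpY* is transcribed.
→ *irpY* is ON.
Autoinducer-2 is present, so GorF is active.
Cu²⁺ is absent, so MibF is inactive.
With repressor GorF bound, *lutJ* is not transcribed.
So LutJ is not produced.
With no repressor bound, *sibF* is transcribed.
→ *sibF* is ON.
3 of the 3 genes are transcribed.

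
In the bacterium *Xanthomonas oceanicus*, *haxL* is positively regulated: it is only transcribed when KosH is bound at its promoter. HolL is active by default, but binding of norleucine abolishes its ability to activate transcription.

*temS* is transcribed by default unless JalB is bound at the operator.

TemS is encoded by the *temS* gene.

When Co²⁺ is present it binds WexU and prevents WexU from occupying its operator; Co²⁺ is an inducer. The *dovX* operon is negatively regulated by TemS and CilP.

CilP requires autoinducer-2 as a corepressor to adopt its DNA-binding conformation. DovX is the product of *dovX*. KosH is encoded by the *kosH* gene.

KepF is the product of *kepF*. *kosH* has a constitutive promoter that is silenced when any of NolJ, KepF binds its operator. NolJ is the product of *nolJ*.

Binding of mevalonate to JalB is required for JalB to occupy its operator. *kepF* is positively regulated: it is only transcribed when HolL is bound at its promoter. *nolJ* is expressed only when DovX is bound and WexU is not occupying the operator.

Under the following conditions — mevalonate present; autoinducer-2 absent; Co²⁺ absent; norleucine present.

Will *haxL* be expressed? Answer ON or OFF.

Mevalonate is present, so JalB is active.
With repressor JalB bound, *temS* is not transcribed.
So TemS is not produced.
Autoinducer-2 is absent, so CilP is inactive.
With no repressor bound, *dovX* is transcribed.
So DovX is produced and active.
Co²⁺ is absent, so WexU is active.
With repressor WexU bound, *nolJ* is not transcribed.
So NolJ is not produced.
Norleucine is present, so HolL is inactive.
Required activator HolL is absent, so *kepF* is not transcribed.
So KepF is not produced.
With no repressor bound, *kosH* is transcribed.
So KosH is produced and active.
No repressor is bound and KosH is active, so *haxL* is transcribed.

ON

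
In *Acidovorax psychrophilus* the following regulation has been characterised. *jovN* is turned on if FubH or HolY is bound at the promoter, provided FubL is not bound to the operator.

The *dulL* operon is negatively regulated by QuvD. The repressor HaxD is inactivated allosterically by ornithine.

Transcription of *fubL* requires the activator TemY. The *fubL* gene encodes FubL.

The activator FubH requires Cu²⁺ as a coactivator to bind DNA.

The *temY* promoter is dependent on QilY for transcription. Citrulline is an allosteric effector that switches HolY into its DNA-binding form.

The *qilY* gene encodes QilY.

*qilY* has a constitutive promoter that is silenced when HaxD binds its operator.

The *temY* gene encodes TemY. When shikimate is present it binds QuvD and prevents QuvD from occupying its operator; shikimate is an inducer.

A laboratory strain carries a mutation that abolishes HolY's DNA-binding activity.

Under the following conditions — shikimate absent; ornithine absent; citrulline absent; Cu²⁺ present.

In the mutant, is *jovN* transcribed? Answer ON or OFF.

Cu²⁺ is present, so FubH is active.
HolY is non-functional in this strain, so it has no effect.
Ornithine is absent, so HaxD is active.
With repressor HaxD bound, *qilY* is not transcribed.
So QilY is not produced.
Required activator QilY is absent, so *temY* is not transcribed.
So TemY is not produced.
Required activator TemY is absent, so *fubL* is not transcribed.
So FubL is not produced.
Activator FubH is present, so *jovN* is transcribed.

ON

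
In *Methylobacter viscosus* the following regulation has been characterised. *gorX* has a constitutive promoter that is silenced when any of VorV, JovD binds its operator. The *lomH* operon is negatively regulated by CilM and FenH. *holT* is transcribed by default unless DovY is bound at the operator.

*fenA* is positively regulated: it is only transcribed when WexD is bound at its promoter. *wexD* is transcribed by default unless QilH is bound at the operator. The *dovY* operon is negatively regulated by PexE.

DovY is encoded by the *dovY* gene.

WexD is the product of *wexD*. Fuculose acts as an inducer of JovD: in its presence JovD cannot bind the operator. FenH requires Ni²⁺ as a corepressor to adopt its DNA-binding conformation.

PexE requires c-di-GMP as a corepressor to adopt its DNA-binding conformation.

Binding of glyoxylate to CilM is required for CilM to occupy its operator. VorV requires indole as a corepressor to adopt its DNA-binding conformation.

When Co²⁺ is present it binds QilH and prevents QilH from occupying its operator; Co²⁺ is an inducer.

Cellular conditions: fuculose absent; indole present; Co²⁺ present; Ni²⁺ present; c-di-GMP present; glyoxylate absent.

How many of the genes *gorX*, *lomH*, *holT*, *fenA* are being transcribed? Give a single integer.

2

Indole is present, so VorV is active.
Fuculose is absent, so JovD is active.
With repressor VorV bound, *gorX* is not transcribed.
→ *gorX* is OFF.
Glyoxylate is absent, so CilM is inactive.
Ni²⁺ is present, so FenH is active.
With repressor FenH bound, *lomH* is not transcribed.
→ *lomH* is OFF.
c-di-GMP is present, so PexE is active.
With repressor PexE bound, *dovY* is not transcribed.
So DovY is not produced.
With no repressor bound, *holT* is transcribed.
→ *holT* is ON.
Co²⁺ is present, so QilH is inactive.
With no repressor bound, *wexD* is transcribed.
So WexD is produced and active.
No repressor is bound and WexD is active, so *fenA* is transcribed.
→ *fenA* is ON.
2 of the 4 genes are transcribed.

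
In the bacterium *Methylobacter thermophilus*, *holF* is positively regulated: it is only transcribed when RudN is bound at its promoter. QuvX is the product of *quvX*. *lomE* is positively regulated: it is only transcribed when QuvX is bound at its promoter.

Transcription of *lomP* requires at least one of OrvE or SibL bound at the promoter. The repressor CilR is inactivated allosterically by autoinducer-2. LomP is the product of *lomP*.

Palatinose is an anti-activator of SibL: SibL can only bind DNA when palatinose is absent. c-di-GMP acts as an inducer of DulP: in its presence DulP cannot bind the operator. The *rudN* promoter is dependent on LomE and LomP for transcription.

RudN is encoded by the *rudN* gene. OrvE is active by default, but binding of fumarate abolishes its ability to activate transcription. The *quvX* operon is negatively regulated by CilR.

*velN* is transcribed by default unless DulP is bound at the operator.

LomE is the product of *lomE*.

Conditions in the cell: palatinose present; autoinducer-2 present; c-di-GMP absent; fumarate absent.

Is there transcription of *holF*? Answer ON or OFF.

ON

Autoinducer-2 is present, so CilR is inactive.
With no repressor bound, *quvX* is transcribed.
So QuvX is produced and active.
No repressor is bound and QuvX is active, so *lomE* is transcribed.
So LomE is produced and active.
Fumarate is absent, so OrvE is active.
Palatinose is present, so SibL is inactive.
Activator OrvE is present, so *lomP* is transcribed.
So LomP is produced and active.
No repressor is bound and LomE and LomP are active, so *rudN* is transcribed.
So RudN is produced and active.
No repressor is bound and RudN is active, so *holF* is transcribed.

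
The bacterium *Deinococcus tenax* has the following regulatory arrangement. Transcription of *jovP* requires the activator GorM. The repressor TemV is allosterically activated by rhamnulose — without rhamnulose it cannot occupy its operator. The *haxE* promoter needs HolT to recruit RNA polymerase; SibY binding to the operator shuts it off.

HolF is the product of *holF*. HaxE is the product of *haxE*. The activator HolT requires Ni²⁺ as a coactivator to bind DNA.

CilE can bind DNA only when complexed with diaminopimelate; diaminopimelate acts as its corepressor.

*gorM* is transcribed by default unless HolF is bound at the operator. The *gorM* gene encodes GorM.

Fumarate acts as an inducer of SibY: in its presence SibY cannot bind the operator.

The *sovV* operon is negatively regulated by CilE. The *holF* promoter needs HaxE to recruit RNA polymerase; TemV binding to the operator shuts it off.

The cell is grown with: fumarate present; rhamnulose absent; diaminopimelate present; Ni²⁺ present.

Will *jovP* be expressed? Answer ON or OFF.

OFF

Fumarate is present, so SibY is inactive.
Ni²⁺ is present, so HolT is active.
No repressor is bound and HolT is active, so *haxE* is transcribed.
So HaxE is produced and active.
Rhamnulose is absent, so TemV is inactive.
No repressor is bound and HaxE is active, so *holF* is transcribed.
So HolF is produced and active.
With repressor HolF bound, *gorM* is not transcribed.
So GorM is not produced.
Required activator GorM is absent, so *jovP* is not transcribed.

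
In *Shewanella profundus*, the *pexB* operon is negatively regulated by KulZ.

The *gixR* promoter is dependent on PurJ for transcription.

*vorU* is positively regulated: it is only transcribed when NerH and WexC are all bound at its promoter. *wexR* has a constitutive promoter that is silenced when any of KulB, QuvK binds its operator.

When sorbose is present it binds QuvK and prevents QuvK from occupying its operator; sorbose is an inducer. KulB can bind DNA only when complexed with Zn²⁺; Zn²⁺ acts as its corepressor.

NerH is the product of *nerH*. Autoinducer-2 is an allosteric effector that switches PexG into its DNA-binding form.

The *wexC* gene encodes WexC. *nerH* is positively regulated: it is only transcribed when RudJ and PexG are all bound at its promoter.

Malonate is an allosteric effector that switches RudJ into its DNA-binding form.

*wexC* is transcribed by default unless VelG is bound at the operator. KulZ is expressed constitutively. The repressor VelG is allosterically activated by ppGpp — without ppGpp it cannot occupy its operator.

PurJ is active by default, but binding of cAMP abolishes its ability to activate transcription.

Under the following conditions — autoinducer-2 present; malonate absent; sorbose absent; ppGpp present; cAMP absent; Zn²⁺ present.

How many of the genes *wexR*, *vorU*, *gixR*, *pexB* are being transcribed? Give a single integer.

1

Zn²⁺ is present, so KulB is active.
Sorbose is absent, so QuvK is active.
With repressor KulB bound, *wexR* is not transcribed.
→ *wexR* is OFF.
Malonate is absent, so RudJ is inactive.
Autoinducer-2 is present, so PexG is active.
Required activator RudJ is absent, so *nerH* is not transcribed.
So NerH is not produced.
ppGpp is present, so VelG is active.
With repressor VelG bound, *wexC* is not transcribed.
So WexC is not produced.
Required activator NerH is absent, so *vorU* is not transcribed.
→ *vorU* is OFF.
cAMP is absent, so PurJ is active.
No repressor is bound and PurJ is active, so *gixR* is transcribed.
→ *gixR* is ON.
KulZ is produced constitutively and is active.
With repressor KulZ bound, *pexB* is not transcribed.
→ *pexB* is OFF.
1 of the 4 genes is transcribed.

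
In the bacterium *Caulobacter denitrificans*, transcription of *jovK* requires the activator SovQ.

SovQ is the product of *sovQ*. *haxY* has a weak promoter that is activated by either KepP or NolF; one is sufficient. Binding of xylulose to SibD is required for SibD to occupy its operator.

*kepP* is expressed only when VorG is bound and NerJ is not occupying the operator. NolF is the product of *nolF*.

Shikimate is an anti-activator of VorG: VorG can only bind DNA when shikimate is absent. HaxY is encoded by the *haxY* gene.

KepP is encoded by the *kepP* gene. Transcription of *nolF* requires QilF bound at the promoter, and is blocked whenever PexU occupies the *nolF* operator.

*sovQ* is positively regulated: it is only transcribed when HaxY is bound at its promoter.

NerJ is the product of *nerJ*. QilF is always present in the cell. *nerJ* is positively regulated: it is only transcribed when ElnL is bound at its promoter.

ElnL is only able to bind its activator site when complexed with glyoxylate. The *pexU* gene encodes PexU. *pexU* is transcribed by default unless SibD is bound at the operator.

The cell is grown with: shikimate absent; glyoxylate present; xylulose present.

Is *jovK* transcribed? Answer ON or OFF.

Glyoxylate is present, so ElnL is active.
No repressor is bound and ElnL is active, so *nerJ* is transcribed.
So NerJ is produced and active.
Shikimate is absent, so VorG is active.
With repressor NerJ bound, *kepP* is not transcribed.
So KepP is not produced.
Xylulose is present, so SibD is active.
With repressor SibD bound, *pexU* is not transcribed.
So PexU is not produced.
QilF is produced constitutively and is active.
No repressor is bound and QilF is active, so *nolF* is transcribed.
So NolF is produced and active.
Activator NolF is present, so *haxY* is transcribed.
So HaxY is produced and active.
No repressor is bound and HaxY is active, so *sovQ* is transcribed.
So SovQ is produced and active.
No repressor is bound and SovQ is active, so *jovK* is transcribed.

ON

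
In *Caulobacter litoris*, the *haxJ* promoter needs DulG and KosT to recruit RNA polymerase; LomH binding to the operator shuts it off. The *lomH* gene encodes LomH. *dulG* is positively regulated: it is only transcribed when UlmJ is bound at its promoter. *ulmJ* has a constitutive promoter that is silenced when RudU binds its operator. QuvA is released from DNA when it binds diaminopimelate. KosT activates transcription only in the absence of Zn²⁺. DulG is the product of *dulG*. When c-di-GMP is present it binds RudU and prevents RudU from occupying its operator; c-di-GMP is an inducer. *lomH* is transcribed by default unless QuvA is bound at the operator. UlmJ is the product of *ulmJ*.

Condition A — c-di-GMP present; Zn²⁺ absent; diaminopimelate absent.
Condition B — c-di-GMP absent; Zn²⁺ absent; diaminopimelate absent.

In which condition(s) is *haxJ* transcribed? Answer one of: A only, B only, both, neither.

Condition A:
c-di-GMP is present, so RudU is inactive.
With no repressor bound, *ulmJ* is transcribed.
So UlmJ is produced and active.
No repressor is bound and UlmJ is active, so *dulG* is transcribed.
So DulG is produced and active.
Zn²⁺ is absent, so KosT is active.
Diaminopimelate is absent, so QuvA is active.
With repressor QuvA bound, *lomH* is not transcribed.
So LomH is not produced.
No repressor is bound and DulG and KosT are active, so *haxJ* is transcribed.
→ *haxJ* is ON in A.
Condition B:
c-di-GMP is absent, so RudU is active.
With repressor RudU bound, *ulmJ* is not transcribed.
So UlmJ is not produced.
Required activator UlmJ is absent, so *dulG* is not transcribed.
So DulG is not produced.
Zn²⁺ is absent, so KosT is active.
Diaminopimelate is absent, so QuvA is active.
With repressor QuvA bound, *lomH* is not transcribed.
So LomH is not produced.
Required activator DulG is absent, so *haxJ* is not transcribed.
→ *haxJ* is OFF in B.

A only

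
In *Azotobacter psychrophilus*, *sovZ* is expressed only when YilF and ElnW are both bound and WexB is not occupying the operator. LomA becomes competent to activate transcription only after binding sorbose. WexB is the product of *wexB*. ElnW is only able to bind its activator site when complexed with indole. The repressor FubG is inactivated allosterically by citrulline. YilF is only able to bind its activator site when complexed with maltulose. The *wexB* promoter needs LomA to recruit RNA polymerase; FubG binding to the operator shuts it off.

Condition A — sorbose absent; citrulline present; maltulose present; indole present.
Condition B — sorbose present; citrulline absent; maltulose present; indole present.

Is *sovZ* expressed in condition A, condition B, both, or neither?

both

Condition A:
Sorbose is absent, so LomA is inactive.
Citrulline is present, so FubG is inactive.
Required activator LomA is absent, so *wexB* is not transcribed.
So WexB is not produced.
Maltulose is present, so YilF is active.
Indole is present, so ElnW is active.
No repressor is bound and YilF and ElnW are active, so *sovZ* is transcribed.
→ *sovZ* is ON in A.
Condition B:
Sorbose is present, so LomA is active.
Citrulline is absent, so FubG is active.
With repressor FubG bound, *wexB* is not transcribed.
So WexB is not produced.
Maltulose is present, so YilF is active.
Indole is present, so ElnW is active.
No repressor is bound and YilF and ElnW are active, so *sovZ* is transcribed.
→ *sovZ* is ON in B.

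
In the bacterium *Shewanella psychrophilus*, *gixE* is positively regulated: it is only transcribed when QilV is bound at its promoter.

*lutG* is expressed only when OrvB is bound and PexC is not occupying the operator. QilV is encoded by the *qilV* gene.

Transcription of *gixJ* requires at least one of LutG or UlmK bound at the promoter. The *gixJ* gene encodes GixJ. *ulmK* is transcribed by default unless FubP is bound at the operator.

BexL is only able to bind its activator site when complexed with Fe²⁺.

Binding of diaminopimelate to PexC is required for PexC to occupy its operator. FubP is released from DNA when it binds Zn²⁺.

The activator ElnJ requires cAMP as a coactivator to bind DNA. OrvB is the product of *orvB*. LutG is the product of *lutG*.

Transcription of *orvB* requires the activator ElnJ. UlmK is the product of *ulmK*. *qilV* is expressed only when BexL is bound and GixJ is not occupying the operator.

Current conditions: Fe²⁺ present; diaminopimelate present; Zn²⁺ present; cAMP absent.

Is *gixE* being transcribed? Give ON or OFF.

cAMP is absent, so ElnJ is inactive.
Required activator ElnJ is absent, so *orvB* is not transcribed.
So OrvB is not produced.
Diaminopimelate is present, so PexC is active.
With repressor PexC bound, *lutG* is not transcribed.
So LutG is not produced.
Zn²⁺ is present, so FubP is inactive.
With no repressor bound, *ulmK* is transcribed.
So UlmK is produced and active.
Activator UlmK is present, so *gixJ* is transcribed.
So GixJ is produced and active.
Fe²⁺ is present, so BexL is active.
With repressor GixJ bound, *qilV* is not transcribed.
So QilV is not produced.
Required activator QilV is absent, so *gixE* is not transcribed.

OFF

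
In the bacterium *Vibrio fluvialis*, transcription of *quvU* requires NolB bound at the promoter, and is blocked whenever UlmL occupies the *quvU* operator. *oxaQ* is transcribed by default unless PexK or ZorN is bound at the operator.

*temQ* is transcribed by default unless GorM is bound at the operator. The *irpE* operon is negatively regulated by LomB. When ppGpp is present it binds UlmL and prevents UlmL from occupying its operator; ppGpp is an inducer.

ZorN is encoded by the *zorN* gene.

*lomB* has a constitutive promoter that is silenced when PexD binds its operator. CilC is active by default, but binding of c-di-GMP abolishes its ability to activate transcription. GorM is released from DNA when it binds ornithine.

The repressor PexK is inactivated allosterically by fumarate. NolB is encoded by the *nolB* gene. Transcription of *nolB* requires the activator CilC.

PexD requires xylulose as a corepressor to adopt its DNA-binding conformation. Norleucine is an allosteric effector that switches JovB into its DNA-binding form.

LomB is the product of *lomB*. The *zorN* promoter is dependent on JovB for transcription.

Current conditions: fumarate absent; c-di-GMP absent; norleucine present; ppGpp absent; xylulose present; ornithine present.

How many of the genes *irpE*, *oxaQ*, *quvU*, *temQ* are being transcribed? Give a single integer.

2

Xylulose is present, so PexD is active.
With repressor PexD bound, *lomB* is not transcribed.
So LomB is not produced.
With no repressor bound, *irpE* is transcribed.
→ *irpE* is ON.
Fumarate is absent, so PexK is active.
Norleucine is present, so JovB is active.
No repressor is bound and JovB is active, so *zorN* is transcribed.
So ZorN is produced and active.
With repressor PexK bound, *oxaQ* is not transcribed.
→ *oxaQ* is OFF.
ppGpp is absent, so UlmL is active.
c-di-GMP is absent, so CilC is active.
No repressor is bound and CilC is active, so *nolB* is transcribed.
So NolB is produced and active.
With repressor UlmL bound, *quvU* is not transcribed.
→ *quvU* is OFF.
Ornithine is present, so GorM is inactive.
With no repressor bound, *temQ* is transcribed.
→ *temQ* is ON.
2 of the 4 genes are transcribed.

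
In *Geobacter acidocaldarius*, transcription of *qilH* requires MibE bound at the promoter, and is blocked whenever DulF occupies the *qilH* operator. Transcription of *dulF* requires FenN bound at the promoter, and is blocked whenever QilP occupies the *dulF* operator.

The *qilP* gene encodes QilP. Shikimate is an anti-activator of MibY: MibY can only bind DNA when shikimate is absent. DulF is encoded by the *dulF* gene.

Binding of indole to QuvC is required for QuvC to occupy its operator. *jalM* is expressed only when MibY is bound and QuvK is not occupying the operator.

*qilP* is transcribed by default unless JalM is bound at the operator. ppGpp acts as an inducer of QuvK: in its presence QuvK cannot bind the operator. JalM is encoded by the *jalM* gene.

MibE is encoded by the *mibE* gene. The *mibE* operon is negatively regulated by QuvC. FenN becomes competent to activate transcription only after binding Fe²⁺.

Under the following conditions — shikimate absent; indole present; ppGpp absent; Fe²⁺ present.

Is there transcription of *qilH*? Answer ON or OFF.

OFF

Indole is present, so QuvC is active.
With repressor QuvC bound, *mibE* is not transcribed.
So MibE is not produced.
Shikimate is absent, so MibY is active.
ppGpp is absent, so QuvK is active.
With repressor QuvK bound, *jalM* is not transcribed.
So JalM is not produced.
With no repressor bound, *qilP* is transcribed.
So QilP is produced and active.
Fe²⁺ is present, so FenN is active.
With repressor QilP bound, *dulF* is not transcribed.
So DulF is not produced.
Required activator MibE is absent, so *qilH* is not transcribed.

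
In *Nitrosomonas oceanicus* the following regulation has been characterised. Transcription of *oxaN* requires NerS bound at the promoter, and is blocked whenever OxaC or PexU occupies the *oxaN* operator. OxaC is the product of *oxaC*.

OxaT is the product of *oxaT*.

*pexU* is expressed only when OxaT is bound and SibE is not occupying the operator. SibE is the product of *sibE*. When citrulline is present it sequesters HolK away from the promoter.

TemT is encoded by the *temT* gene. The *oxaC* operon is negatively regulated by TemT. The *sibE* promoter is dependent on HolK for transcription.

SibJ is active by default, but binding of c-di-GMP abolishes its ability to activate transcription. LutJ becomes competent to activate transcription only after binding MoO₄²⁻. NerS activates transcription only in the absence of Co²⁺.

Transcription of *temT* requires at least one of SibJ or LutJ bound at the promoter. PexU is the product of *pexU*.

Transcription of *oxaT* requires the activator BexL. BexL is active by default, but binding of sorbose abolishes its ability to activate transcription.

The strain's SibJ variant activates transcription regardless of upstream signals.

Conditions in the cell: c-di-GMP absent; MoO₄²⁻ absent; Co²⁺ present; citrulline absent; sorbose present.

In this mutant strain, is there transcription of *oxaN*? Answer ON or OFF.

SibJ is constitutively active in this strain.
MoO₄²⁻ is absent, so LutJ is inactive.
Activator SibJ is present, so *temT* is transcribed.
So TemT is produced and active.
With repressor TemT bound, *oxaC* is not transcribed.
So OxaC is not produced.
Citrulline is absent, so HolK is active.
No repressor is bound and HolK is active, so *sibE* is transcribed.
So SibE is produced and active.
Sorbose is present, so BexL is inactive.
Required activator BexL is absent, so *oxaT* is not transcribed.
So OxaT is not produced.
With repressor SibE bound, *pexU* is not transcribed.
So PexU is not produced.
Co²⁺ is present, so NerS is inactive.
Required activator NerS is absent, so *oxaN* is not transcribed.

OFF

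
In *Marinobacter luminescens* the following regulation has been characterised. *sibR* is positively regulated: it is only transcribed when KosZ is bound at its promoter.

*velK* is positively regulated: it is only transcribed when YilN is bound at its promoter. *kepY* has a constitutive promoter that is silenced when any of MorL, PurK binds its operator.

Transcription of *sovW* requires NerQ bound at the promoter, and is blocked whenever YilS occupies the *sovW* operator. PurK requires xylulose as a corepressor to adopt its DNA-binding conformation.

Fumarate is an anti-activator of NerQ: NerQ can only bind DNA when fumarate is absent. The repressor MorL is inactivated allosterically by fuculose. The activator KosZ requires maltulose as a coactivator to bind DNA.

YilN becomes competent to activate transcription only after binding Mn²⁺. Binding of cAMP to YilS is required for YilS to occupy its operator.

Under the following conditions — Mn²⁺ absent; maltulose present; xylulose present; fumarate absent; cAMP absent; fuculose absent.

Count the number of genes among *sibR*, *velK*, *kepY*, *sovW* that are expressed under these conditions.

Maltulose is present, so KosZ is active.
No repressor is bound and KosZ is active, so *sibR* is transcribed.
→ *sibR* is ON.
Mn²⁺ is absent, so YilN is inactive.
Required activator YilN is absent, so *velK* is not transcribed.
→ *velK* is OFF.
Fuculose is absent, so MorL is active.
Xylulose is present, so PurK is active.
With repressor MorL bound, *kepY* is not transcribed.
→ *kepY* is OFF.
cAMP is absent, so YilS is inactive.
Fumarate is absent, so NerQ is active.
No repressor is bound and NerQ is active, so *sovW* is transcribed.
→ *sovW* is ON.
2 of the 4 genes are transcribed.

2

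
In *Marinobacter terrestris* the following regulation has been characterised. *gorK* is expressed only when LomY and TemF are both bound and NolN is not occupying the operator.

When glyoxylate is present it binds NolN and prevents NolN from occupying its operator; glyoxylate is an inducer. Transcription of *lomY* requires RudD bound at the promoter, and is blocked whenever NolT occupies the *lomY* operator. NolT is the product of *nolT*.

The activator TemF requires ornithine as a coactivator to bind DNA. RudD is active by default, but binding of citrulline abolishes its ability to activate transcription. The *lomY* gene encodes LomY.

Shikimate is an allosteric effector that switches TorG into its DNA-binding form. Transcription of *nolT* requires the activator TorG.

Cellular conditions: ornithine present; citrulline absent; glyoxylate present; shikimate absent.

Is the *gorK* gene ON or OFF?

Shikimate is absent, so TorG is inactive.
Required activator TorG is absent, so *nolT* is not transcribed.
So NolT is not produced.
Citrulline is absent, so RudD is active.
No repressor is bound and RudD is active, so *lomY* is transcribed.
So LomY is produced and active.
Ornithine is present, so TemF is active.
Glyoxylate is present, so NolN is inactive.
No repressor is bound and LomY and TemF are active, so *gorK* is transcribed.

ON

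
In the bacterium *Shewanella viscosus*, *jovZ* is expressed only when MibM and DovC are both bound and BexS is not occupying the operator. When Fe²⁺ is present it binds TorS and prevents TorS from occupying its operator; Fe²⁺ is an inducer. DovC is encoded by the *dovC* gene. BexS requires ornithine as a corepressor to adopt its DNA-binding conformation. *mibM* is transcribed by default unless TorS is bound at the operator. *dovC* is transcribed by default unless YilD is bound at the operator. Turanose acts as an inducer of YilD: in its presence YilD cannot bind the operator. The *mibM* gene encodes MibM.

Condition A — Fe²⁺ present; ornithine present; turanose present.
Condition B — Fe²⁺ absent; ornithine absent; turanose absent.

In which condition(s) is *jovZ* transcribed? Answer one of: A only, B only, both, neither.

neither

Condition A:
Fe²⁺ is present, so TorS is inactive.
With no repressor bound, *mibM* is transcribed.
So MibM is produced and active.
Ornithine is present, so BexS is active.
Turanose is present, so YilD is inactive.
With no repressor bound, *dovC* is transcribed.
So DovC is produced and active.
With repressor BexS bound, *jovZ* is not transcribed.
→ *jovZ* is OFF in A.
Condition B:
Fe²⁺ is absent, so TorS is active.
With repressor TorS bound, *mibM* is not transcribed.
So MibM is not produced.
Ornithine is absent, so BexS is inactive.
Turanose is absent, so YilD is active.
With repressor YilD bound, *dovC* is not transcribed.
So DovC is not produced.
Required activator MibM is absent, so *jovZ* is not transcribed.
→ *jovZ* is OFF in B.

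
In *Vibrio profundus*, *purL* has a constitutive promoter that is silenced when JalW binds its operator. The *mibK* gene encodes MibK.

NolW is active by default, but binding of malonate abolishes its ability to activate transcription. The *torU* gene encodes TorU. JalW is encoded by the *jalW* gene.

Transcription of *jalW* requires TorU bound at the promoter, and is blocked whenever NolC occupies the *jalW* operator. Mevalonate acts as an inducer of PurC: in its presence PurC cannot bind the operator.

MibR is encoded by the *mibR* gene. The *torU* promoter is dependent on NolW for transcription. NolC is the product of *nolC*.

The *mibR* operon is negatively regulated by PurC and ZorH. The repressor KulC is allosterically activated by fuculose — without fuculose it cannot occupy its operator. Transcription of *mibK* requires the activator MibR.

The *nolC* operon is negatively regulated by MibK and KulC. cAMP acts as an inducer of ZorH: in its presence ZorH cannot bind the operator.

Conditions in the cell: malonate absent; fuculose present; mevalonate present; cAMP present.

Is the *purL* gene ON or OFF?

OFF

Mevalonate is present, so PurC is inactive.
cAMP is present, so ZorH is inactive.
With no repressor bound, *mibR* is transcribed.
So MibR is produced and active.
No repressor is bound and MibR is active, so *mibK* is transcribed.
So MibK is produced and active.
Fuculose is present, so KulC is active.
With repressor MibK bound, *nolC* is not transcribed.
So NolC is not produced.
Malonate is absent, so NolW is active.
No repressor is bound and NolW is active, so *torU* is transcribed.
So TorU is produced and active.
No repressor is bound and TorU is active, so *jalW* is transcribed.
So JalW is produced and active.
With repressor JalW bound, *purL* is not transcribed.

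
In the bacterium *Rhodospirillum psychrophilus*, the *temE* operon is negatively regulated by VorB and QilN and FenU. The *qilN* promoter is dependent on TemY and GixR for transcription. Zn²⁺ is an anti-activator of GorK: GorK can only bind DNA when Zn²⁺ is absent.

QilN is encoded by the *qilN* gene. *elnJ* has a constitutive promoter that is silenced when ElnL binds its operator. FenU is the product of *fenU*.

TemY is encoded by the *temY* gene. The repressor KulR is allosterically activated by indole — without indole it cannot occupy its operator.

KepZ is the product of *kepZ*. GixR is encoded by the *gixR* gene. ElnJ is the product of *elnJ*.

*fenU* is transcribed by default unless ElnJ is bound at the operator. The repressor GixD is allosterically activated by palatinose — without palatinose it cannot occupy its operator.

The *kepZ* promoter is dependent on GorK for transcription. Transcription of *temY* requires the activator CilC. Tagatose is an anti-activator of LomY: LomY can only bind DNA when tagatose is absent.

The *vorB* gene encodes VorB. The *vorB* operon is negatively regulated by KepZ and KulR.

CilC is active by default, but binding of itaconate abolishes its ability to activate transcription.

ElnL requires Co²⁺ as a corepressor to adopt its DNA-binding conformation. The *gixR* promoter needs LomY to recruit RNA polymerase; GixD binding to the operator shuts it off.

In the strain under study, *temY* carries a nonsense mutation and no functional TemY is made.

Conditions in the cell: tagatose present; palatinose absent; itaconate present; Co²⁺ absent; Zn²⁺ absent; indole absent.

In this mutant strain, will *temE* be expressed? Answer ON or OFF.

ON

Zn²⁺ is absent, so GorK is active.
No repressor is bound and GorK is active, so *kepZ* is transcribed.
So KepZ is produced and active.
Indole is absent, so KulR is inactive.
With repressor KepZ bound, *vorB* is not transcribed.
So VorB is not produced.
TemY is non-functional in this strain, so it has no effect.
Tagatose is present, so LomY is inactive.
Palatinose is absent, so GixD is inactive.
Required activator LomY is absent, so *gixR* is not transcribed.
So GixR is not produced.
Required activator TemY is absent, so *qilN* is not transcribed.
So QilN is not produced.
Co²⁺ is absent, so ElnL is inactive.
With no repressor bound, *elnJ* is transcribed.
So ElnJ is produced and active.
With repressor ElnJ bound, *fenU* is not transcribed.
So FenU is not produced.
With no repressor bound, *temE* is transcribed.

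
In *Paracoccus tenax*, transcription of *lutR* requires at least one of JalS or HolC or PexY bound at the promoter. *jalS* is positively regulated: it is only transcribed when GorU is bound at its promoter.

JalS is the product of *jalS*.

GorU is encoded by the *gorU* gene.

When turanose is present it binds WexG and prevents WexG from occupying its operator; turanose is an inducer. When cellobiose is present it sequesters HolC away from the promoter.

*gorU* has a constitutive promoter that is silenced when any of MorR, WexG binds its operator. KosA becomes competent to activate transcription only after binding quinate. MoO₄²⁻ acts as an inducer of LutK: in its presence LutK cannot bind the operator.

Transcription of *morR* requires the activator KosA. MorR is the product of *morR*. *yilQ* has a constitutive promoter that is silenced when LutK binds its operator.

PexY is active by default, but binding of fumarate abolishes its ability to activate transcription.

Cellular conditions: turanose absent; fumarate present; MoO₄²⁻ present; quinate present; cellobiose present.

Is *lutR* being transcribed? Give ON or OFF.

Quinate is present, so KosA is active.
No repressor is bound and KosA is active, so *morR* is transcribed.
So MorR is produced and active.
Turanose is absent, so WexG is active.
With repressor MorR bound, *gorU* is not transcribed.
So GorU is not produced.
Required activator GorU is absent, so *jalS* is not transcribed.
So JalS is not produced.
Cellobiose is present, so HolC is inactive.
Fumarate is present, so PexY is inactive.
No activator is available at the *lutR* promoter, so *lutR* is not transcribed.

OFF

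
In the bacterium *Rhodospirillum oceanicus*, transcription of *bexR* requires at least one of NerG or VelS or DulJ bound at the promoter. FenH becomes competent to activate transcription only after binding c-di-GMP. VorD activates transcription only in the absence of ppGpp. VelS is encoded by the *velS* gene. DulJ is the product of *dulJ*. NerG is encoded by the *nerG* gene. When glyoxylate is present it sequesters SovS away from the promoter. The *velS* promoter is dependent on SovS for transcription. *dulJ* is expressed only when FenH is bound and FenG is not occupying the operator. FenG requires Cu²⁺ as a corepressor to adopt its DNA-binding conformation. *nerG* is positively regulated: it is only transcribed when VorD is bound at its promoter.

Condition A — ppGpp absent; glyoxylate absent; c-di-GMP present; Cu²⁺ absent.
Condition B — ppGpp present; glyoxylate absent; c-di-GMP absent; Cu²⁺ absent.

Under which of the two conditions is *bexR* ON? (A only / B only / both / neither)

Condition A:
ppGpp is absent, so VorD is active.
No repressor is bound and VorD is active, so *nerG* is transcribed.
So NerG is produced and active.
Glyoxylate is absent, so SovS is active.
No repressor is bound and SovS is active, so *velS* is transcribed.
So VelS is produced and active.
c-di-GMP is present, so FenH is active.
Cu²⁺ is absent, so FenG is inactive.
No repressor is bound and FenH is active, so *dulJ* is transcribed.
So DulJ is produced and active.
Activator NerG is present, so *bexR* is transcribed.
→ *bexR* is ON in A.
Condition B:
ppGpp is present, so VorD is inactive.
Required activator VorD is absent, so *nerG* is not transcribed.
So NerG is not produced.
Glyoxylate is absent, so SovS is active.
No repressor is bound and SovS is active, so *velS* is transcribed.
So VelS is produced and active.
c-di-GMP is absent, so FenH is inactive.
Cu²⁺ is absent, so FenG is inactive.
Required activator FenH is absent, so *dulJ* is not transcribed.
So DulJ is not produced.
Activator VelS is present, so *bexR* is transcribed.
→ *bexR* is ON in B.

both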